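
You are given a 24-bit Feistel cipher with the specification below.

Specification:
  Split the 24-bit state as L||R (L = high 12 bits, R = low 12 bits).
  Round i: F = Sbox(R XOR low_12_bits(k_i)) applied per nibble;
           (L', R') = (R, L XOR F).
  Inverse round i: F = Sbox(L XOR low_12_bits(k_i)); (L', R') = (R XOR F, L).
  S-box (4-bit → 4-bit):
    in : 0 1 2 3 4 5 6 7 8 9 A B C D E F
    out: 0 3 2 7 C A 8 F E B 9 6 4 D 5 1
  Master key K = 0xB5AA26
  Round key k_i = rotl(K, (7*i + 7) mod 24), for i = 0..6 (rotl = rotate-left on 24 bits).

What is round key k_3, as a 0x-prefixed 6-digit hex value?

K = 0xB5AA26
k_0 = rotl(K, (7*0+7) mod 24) = rotl(K, 7) = 0xD5135A
k_1 = rotl(K, (7*1+7) mod 24) = rotl(K, 14) = 0x89AD6A
k_2 = rotl(K, (7*2+7) mod 24) = rotl(K, 21) = 0xD6B544
k_3 = rotl(K, (7*3+7) mod 24) = rotl(K, 4) = 0x5AA26B

0x5AA26B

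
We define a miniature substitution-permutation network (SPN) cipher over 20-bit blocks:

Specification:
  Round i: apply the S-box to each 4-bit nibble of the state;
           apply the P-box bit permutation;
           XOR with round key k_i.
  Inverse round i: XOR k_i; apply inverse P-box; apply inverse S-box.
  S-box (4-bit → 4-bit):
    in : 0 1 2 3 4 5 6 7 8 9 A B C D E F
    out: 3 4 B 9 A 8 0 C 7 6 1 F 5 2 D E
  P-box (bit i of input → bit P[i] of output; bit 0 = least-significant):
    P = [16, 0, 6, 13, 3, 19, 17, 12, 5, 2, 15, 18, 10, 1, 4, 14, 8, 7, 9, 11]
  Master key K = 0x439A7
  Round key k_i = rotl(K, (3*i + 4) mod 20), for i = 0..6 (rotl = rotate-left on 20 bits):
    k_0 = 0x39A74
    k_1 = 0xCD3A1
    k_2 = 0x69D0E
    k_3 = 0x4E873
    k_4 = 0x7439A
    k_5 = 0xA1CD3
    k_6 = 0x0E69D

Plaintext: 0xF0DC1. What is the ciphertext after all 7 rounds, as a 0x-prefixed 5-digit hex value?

s_0 = plaintext = 0xF0DC1
s_1 = Round(s_0, k_0) = 0x194BA
s_2 = Round(s_1, k_1) = 0x3C1BF
s_3 = Round(s_2, k_2) = 0xC2057
s_4 = Round(s_3, k_3) = 0x49F15
s_5 = Round(s_4, k_4) = 0x1EB0C
s_6 = Round(s_5, k_5) = 0x7DAAF
s_7 = Round(s_6, k_6) = 0x0CCF6

0x0CCF6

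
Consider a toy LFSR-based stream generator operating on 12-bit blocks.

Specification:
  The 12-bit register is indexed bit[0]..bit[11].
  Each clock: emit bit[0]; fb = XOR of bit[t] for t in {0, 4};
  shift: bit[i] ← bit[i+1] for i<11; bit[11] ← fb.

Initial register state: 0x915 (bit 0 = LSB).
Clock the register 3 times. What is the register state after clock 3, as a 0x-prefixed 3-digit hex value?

reg_0 = 0x915
clock 1: out=1, reg = 0x48A
clock 2: out=0, reg = 0x245
clock 3: out=1, reg = 0x922

0x922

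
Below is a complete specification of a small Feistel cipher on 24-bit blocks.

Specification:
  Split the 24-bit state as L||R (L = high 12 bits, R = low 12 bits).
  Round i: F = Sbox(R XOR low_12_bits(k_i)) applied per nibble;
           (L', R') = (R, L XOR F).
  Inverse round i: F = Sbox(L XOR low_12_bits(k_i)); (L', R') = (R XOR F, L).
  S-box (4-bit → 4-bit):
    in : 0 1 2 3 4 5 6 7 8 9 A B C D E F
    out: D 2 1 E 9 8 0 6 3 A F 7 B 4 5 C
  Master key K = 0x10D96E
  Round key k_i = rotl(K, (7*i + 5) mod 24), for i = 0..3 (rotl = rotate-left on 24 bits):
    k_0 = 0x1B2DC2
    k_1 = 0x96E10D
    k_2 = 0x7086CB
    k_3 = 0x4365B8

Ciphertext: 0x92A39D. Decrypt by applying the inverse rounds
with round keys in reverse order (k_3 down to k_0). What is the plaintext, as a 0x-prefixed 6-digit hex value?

s_0 = ciphertext = 0x92A39D
s_1 = InvRound(s_0, k_3) = 0x83C92A
s_2 = InvRound(s_1, k_2) = 0xCEC83C
s_3 = InvRound(s_2, k_1) = 0xC6ECEC
s_4 = InvRound(s_3, k_0) = 0xE17C6E

0xE17C6E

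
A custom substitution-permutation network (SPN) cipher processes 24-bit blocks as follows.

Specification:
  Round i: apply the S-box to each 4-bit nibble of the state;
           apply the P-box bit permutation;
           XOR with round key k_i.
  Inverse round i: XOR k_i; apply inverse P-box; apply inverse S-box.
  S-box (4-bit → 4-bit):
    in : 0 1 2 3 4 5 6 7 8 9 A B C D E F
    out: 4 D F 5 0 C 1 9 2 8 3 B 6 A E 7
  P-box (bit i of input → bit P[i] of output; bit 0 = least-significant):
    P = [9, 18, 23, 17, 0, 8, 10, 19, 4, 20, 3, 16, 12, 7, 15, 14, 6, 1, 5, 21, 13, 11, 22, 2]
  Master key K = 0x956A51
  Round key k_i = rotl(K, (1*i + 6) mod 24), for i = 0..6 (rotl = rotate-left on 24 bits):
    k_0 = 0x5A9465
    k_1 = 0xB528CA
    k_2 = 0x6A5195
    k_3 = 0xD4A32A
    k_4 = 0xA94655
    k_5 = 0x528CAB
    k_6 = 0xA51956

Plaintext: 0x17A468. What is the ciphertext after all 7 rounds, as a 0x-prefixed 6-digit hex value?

0x865AF2

s_0 = plaintext = 0x17A468
s_1 = Round(s_0, k_0) = 0x3EA4A0
s_2 = Round(s_1, k_1) = 0x551969
s_3 = Round(s_2, k_2) = 0x0981B0
s_4 = Round(s_3, k_3) = 0x3DA2B3
s_5 = Round(s_4, k_4) = 0x5075CE
s_6 = Round(s_5, k_5) = 0x95D987
s_7 = Round(s_6, k_6) = 0x865AF2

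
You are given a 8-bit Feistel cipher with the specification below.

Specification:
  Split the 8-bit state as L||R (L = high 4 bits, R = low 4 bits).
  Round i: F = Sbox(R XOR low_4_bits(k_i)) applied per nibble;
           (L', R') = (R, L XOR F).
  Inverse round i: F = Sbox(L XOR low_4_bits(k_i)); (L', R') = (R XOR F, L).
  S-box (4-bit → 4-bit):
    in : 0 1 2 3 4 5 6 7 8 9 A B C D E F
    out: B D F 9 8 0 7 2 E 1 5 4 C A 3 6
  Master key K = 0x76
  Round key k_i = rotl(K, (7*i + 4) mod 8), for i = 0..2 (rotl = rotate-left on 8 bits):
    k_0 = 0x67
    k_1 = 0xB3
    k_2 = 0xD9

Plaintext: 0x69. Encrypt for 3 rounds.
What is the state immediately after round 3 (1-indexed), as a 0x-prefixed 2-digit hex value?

0xE7

s_0 = plaintext = 0x69
s_1 = Round(s_0, k_0) = 0x95
s_2 = Round(s_1, k_1) = 0x5E
s_3 = Round(s_2, k_2) = 0xE7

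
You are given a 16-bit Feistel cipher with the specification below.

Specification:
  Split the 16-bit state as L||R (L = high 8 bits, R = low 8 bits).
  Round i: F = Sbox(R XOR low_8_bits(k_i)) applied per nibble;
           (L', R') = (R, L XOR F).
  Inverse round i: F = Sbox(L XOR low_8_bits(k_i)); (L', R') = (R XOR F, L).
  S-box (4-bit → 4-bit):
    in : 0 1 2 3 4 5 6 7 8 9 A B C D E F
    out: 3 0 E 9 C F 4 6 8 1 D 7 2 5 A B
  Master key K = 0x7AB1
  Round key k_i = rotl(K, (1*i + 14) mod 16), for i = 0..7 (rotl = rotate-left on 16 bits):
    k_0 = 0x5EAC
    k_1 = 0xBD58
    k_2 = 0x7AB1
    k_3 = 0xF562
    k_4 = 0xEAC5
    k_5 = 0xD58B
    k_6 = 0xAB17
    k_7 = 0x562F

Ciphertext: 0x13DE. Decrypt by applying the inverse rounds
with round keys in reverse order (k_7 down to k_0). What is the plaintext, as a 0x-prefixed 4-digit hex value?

s_0 = ciphertext = 0x13DE
s_1 = InvRound(s_0, k_7) = 0x4C13
s_2 = InvRound(s_1, k_6) = 0xE44C
s_3 = InvRound(s_2, k_5) = 0x07E4
s_4 = InvRound(s_3, k_4) = 0xCA07
s_5 = InvRound(s_4, k_3) = 0xDFCA
s_6 = InvRound(s_5, k_2) = 0x80DF
s_7 = InvRound(s_6, k_1) = 0x8780
s_8 = InvRound(s_7, k_0) = 0x6787

0x6787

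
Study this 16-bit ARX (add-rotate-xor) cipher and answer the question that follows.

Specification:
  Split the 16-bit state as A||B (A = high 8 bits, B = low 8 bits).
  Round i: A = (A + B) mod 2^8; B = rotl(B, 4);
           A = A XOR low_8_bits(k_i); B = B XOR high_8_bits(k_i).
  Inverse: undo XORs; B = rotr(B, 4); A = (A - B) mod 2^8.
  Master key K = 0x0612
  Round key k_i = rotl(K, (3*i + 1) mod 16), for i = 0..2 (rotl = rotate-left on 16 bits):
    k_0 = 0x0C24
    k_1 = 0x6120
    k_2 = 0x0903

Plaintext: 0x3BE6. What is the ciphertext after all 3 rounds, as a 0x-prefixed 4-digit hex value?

0x8D7D

s_0 = plaintext = 0x3BE6
s_1 = Round(s_0, k_0) = 0x0562
s_2 = Round(s_1, k_1) = 0x4747
s_3 = Round(s_2, k_2) = 0x8D7D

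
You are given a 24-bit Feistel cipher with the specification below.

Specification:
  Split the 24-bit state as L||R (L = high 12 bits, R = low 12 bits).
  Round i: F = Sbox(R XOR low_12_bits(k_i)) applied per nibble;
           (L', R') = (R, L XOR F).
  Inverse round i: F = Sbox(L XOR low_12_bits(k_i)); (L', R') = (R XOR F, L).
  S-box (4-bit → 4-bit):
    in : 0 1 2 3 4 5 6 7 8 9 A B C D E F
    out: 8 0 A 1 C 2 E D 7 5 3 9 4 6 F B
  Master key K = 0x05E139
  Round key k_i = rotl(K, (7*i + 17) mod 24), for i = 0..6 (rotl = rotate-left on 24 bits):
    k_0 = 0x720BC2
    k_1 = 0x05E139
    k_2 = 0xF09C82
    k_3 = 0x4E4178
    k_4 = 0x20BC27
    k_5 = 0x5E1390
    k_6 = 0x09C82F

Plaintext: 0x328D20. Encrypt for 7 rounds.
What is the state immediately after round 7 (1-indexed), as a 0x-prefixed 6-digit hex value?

s_0 = plaintext = 0x328D20
s_1 = Round(s_0, k_0) = 0xD20DD2
s_2 = Round(s_1, k_1) = 0xDD29D9
s_3 = Round(s_2, k_2) = 0x9D9FFB
s_4 = Round(s_3, k_3) = 0xFFB6A8
s_5 = Round(s_4, k_4) = 0x6A8C80
s_6 = Round(s_5, k_5) = 0xC80DA0
s_7 = Round(s_6, k_6) = 0xDA0EFB

0xDA0EFB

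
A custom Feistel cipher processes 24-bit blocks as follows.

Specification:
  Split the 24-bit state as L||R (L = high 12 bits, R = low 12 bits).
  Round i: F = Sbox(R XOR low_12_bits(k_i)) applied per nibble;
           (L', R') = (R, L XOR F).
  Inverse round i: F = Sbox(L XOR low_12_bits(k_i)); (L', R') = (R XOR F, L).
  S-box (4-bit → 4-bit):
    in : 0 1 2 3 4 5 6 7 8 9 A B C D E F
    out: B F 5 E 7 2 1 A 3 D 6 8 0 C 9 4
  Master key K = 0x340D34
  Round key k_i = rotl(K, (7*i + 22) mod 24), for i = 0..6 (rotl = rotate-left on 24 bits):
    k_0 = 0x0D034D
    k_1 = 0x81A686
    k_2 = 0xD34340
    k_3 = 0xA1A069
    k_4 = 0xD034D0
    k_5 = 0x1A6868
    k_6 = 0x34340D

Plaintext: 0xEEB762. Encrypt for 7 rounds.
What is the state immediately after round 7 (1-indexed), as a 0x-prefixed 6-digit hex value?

0x2F862F

s_0 = plaintext = 0xEEB762
s_1 = Round(s_0, k_0) = 0x7629BF
s_2 = Round(s_1, k_1) = 0x9BF38F
s_3 = Round(s_2, k_2) = 0x38F2BB
s_4 = Round(s_3, k_3) = 0x2BB64A
s_5 = Round(s_4, k_4) = 0x64A76D
s_6 = Round(s_5, k_5) = 0x76D2F8
s_7 = Round(s_6, k_6) = 0x2F862F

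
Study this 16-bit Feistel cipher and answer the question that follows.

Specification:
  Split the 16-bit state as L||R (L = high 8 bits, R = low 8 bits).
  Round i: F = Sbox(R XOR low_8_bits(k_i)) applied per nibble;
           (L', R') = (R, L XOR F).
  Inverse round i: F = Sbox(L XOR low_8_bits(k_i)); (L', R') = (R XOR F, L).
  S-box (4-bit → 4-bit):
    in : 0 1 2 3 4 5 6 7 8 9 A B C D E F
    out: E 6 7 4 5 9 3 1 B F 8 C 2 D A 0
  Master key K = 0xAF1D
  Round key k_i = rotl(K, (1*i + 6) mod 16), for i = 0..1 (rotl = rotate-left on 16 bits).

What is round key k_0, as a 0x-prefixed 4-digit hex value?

0xC76B

K = 0xAF1D
k_0 = rotl(K, (1*0+6) mod 16) = rotl(K, 6) = 0xC76B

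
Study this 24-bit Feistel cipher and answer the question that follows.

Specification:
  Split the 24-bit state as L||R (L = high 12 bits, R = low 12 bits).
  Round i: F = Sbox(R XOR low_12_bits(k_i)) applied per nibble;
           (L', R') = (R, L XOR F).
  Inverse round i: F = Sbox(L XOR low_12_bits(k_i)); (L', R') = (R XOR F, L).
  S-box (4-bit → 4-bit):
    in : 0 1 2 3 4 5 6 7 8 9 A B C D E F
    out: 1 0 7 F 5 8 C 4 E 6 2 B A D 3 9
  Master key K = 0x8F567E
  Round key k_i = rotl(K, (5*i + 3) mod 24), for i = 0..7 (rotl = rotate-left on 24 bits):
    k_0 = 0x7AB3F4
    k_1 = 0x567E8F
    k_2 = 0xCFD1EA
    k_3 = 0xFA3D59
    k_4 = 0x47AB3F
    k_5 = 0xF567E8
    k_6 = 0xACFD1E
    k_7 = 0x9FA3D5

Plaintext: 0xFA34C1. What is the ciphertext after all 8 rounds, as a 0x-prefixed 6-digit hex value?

s_0 = plaintext = 0xFA34C1
s_1 = Round(s_0, k_0) = 0x4C1B5B
s_2 = Round(s_1, k_1) = 0xB5BC14
s_3 = Round(s_2, k_2) = 0xC146C8
s_4 = Round(s_3, k_3) = 0x6C8774
s_5 = Round(s_4, k_4) = 0x774C93
s_6 = Round(s_5, k_5) = 0xC93C3F
s_7 = Round(s_6, k_6) = 0xC3FCE3
s_8 = Round(s_7, k_7) = 0xCE35C3

0xCE35C3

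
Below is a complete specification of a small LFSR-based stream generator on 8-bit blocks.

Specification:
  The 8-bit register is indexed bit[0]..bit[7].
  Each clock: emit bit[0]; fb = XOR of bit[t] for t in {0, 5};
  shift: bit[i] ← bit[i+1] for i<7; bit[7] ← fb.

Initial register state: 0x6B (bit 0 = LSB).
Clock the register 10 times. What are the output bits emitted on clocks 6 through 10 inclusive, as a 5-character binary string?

11000

reg_0 = 0x6B
clock 1: out=1, reg = 0x35
clock 2: out=1, reg = 0x1A
clock 3: out=0, reg = 0x0D
clock 4: out=1, reg = 0x86
clock 5: out=0, reg = 0x43
clock 6: out=1, reg = 0xA1
clock 7: out=1, reg = 0x50
clock 8: out=0, reg = 0x28
clock 9: out=0, reg = 0x94
clock 10: out=0, reg = 0x4A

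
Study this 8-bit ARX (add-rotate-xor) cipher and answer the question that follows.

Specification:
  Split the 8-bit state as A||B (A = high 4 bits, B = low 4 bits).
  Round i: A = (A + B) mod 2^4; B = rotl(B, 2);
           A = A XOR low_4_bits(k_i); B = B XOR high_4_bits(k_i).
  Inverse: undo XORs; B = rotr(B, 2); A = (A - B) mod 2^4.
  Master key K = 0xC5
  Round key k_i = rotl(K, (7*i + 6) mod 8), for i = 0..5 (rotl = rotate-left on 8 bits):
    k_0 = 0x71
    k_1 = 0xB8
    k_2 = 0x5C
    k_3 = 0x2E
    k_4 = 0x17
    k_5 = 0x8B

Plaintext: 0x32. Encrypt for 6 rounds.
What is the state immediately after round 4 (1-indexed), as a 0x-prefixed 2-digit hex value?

0x93

s_0 = plaintext = 0x32
s_1 = Round(s_0, k_0) = 0x4F
s_2 = Round(s_1, k_1) = 0xB4
s_3 = Round(s_2, k_2) = 0x34
s_4 = Round(s_3, k_3) = 0x93
s_5 = Round(s_4, k_4) = 0xBD
s_6 = Round(s_5, k_5) = 0x3F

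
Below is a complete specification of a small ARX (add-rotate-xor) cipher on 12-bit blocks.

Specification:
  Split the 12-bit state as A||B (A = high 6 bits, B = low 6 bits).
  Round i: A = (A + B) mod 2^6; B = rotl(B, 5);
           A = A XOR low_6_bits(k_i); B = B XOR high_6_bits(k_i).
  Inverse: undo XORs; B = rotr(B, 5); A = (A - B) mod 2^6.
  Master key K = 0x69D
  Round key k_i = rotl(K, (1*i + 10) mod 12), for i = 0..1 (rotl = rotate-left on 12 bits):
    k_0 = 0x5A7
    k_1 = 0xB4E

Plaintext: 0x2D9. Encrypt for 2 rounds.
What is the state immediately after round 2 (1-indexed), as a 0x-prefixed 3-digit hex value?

s_0 = plaintext = 0x2D9
s_1 = Round(s_0, k_0) = 0x0FA
s_2 = Round(s_1, k_1) = 0xCF0

0xCF0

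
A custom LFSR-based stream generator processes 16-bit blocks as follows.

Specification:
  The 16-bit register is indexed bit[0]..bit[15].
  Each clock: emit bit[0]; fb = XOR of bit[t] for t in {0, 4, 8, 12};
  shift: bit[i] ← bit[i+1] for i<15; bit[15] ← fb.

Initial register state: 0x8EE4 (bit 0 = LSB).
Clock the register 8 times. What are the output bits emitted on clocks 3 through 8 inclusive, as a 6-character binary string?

100111

reg_0 = 0x8EE4
clock 1: out=0, reg = 0x4772
clock 2: out=0, reg = 0x23B9
clock 3: out=1, reg = 0x91DC
clock 4: out=0, reg = 0xC8EE
clock 5: out=0, reg = 0x6477
clock 6: out=1, reg = 0x323B
clock 7: out=1, reg = 0x991D
clock 8: out=1, reg = 0x4C8E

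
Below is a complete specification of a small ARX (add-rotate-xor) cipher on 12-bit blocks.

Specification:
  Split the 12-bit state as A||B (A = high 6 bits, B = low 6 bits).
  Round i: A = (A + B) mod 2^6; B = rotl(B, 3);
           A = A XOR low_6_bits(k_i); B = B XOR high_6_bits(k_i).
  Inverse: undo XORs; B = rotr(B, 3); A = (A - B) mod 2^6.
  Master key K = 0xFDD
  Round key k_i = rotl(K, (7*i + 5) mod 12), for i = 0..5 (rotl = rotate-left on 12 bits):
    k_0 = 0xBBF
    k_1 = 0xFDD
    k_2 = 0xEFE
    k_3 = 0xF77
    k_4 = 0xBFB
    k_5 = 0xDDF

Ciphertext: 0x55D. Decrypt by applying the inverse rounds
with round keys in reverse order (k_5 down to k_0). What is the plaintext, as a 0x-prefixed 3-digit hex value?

0x53F

s_0 = ciphertext = 0x55D
s_1 = InvRound(s_0, k_5) = 0xD55
s_2 = InvRound(s_1, k_4) = 0xDD7
s_3 = InvRound(s_2, k_3) = 0xAD5
s_4 = InvRound(s_3, k_2) = 0x835
s_5 = InvRound(s_4, k_1) = 0xB11
s_6 = InvRound(s_5, k_0) = 0x53F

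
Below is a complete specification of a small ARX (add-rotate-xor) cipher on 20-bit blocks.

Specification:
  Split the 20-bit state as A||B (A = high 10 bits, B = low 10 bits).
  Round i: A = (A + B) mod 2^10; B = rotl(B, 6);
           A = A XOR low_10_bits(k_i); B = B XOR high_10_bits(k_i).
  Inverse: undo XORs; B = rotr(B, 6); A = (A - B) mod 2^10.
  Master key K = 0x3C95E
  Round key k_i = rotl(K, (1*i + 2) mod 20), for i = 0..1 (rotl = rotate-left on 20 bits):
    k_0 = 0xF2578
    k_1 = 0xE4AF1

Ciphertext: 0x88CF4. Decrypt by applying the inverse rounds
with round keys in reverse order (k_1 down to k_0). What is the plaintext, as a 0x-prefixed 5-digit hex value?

s_0 = ciphertext = 0x88CF4
s_1 = InvRound(s_0, k_1) = 0x9966D
s_2 = InvRound(s_1, k_0) = 0x35E46

0x35E46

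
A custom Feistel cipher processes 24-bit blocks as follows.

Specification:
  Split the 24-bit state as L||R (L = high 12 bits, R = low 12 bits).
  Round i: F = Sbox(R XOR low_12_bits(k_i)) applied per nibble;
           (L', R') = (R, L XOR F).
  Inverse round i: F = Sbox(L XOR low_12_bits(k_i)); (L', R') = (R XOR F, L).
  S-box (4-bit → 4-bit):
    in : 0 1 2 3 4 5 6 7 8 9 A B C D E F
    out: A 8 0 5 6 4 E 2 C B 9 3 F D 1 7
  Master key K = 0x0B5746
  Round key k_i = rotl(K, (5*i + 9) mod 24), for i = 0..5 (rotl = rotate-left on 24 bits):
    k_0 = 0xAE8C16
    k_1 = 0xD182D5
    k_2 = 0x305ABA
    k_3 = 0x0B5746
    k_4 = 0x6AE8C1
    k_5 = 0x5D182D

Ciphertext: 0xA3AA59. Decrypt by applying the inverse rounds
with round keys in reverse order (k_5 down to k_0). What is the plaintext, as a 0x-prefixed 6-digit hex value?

0x0AC3BF

s_0 = ciphertext = 0xA3AA59
s_1 = InvRound(s_0, k_5) = 0xADBA3A
s_2 = InvRound(s_1, k_4) = 0xAB3ADB
s_3 = InvRound(s_2, k_3) = 0x7AFAB3
s_4 = InvRound(s_3, k_2) = 0x7377AF
s_5 = InvRound(s_4, k_1) = 0x3BF737
s_6 = InvRound(s_5, k_0) = 0x0AC3BF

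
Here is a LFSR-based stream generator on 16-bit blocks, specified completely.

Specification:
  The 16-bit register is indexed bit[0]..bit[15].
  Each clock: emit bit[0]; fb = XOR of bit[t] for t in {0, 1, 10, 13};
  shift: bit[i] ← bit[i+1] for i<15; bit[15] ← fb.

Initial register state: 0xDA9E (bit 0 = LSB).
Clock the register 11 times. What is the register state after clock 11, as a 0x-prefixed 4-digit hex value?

0x5D3B

reg_0 = 0xDA9E
clock 1: out=0, reg = 0xED4F
clock 2: out=1, reg = 0x76A7
clock 3: out=1, reg = 0x3B53
clock 4: out=1, reg = 0x9DA9
clock 5: out=1, reg = 0x4ED4
clock 6: out=0, reg = 0xA76A
clock 7: out=0, reg = 0xD3B5
clock 8: out=1, reg = 0xE9DA
clock 9: out=0, reg = 0x74ED
clock 10: out=1, reg = 0xBA76
clock 11: out=0, reg = 0x5D3B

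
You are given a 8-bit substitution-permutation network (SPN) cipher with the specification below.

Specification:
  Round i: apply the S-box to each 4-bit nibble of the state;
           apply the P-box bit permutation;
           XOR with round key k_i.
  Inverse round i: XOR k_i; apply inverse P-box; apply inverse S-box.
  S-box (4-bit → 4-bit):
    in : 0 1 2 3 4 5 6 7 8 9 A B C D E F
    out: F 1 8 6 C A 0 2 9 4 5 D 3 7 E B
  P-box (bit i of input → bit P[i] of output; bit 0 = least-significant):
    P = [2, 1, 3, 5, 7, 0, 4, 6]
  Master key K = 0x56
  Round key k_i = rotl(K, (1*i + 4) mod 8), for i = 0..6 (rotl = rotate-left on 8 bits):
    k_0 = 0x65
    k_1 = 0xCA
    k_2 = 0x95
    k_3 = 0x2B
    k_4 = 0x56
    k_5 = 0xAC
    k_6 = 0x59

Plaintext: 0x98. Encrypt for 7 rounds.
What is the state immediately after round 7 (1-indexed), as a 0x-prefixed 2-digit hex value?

0x41

s_0 = plaintext = 0x98
s_1 = Round(s_0, k_0) = 0x51
s_2 = Round(s_1, k_1) = 0x8F
s_3 = Round(s_2, k_2) = 0x73
s_4 = Round(s_3, k_3) = 0x20
s_5 = Round(s_4, k_4) = 0x38
s_6 = Round(s_5, k_5) = 0x99
s_7 = Round(s_6, k_6) = 0x41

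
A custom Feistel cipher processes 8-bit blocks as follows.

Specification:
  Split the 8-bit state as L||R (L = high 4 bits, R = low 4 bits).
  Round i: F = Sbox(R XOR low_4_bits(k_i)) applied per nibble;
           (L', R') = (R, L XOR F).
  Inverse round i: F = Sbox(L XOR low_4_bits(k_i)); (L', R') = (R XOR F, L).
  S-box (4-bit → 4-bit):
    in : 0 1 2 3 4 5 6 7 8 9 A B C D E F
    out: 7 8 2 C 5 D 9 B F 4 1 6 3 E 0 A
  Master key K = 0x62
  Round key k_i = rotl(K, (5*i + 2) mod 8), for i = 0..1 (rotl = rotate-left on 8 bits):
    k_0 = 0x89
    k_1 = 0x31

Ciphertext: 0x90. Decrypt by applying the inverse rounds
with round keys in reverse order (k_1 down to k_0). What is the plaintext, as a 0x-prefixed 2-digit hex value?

s_0 = ciphertext = 0x90
s_1 = InvRound(s_0, k_1) = 0xF9
s_2 = InvRound(s_1, k_0) = 0x0F

0x0F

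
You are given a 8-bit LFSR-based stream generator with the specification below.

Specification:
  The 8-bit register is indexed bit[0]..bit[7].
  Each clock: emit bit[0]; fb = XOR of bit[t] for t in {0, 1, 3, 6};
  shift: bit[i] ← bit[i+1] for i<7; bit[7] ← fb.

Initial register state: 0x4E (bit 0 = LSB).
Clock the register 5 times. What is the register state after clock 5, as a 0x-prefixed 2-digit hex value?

0xAA

reg_0 = 0x4E
clock 1: out=0, reg = 0xA7
clock 2: out=1, reg = 0x53
clock 3: out=1, reg = 0xA9
clock 4: out=1, reg = 0x54
clock 5: out=0, reg = 0xAA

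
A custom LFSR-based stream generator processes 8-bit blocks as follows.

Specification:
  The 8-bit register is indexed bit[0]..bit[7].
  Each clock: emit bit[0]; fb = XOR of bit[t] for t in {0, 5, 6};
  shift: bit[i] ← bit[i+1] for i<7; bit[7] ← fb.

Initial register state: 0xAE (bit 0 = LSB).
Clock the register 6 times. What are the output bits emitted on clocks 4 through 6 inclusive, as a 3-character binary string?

101

reg_0 = 0xAE
clock 1: out=0, reg = 0xD7
clock 2: out=1, reg = 0x6B
clock 3: out=1, reg = 0xB5
clock 4: out=1, reg = 0x5A
clock 5: out=0, reg = 0xAD
clock 6: out=1, reg = 0x56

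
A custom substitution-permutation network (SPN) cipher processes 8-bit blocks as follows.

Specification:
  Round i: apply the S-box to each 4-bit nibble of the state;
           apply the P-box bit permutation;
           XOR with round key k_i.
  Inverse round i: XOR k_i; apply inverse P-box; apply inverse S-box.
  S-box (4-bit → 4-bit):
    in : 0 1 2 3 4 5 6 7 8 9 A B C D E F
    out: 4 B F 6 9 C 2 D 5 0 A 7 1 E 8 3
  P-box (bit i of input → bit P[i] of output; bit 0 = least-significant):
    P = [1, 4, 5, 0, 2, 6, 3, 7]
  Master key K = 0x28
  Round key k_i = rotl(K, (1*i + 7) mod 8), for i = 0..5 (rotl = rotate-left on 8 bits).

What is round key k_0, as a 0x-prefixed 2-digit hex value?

0x14

K = 0x28
k_0 = rotl(K, (1*0+7) mod 8) = rotl(K, 7) = 0x14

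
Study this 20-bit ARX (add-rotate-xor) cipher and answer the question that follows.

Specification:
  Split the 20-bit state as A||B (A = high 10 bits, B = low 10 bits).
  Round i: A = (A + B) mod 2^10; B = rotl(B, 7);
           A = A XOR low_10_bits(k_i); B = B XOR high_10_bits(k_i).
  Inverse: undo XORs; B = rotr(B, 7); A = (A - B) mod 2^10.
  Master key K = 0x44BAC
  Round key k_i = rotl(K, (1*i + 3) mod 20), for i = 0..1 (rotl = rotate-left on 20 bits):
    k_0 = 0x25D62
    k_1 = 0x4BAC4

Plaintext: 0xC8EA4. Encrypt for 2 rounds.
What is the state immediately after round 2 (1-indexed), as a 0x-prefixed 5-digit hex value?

0x6B0F6

s_0 = plaintext = 0xC8EA4
s_1 = Round(s_0, k_0) = 0x296C3
s_2 = Round(s_1, k_1) = 0x6B0F6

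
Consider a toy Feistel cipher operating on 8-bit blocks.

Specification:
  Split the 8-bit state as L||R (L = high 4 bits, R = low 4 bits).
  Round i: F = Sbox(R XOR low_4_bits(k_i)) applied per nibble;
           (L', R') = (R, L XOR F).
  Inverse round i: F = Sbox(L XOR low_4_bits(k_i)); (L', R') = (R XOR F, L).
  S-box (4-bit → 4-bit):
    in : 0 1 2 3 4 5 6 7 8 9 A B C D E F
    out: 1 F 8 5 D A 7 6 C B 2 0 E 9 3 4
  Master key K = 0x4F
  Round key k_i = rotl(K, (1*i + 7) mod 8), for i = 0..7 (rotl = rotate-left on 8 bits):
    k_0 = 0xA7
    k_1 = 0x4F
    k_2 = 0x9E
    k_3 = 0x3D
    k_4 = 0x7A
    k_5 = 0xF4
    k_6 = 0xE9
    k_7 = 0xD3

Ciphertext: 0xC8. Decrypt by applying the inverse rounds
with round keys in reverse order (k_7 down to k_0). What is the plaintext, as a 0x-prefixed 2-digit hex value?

s_0 = ciphertext = 0xC8
s_1 = InvRound(s_0, k_7) = 0xCC
s_2 = InvRound(s_1, k_6) = 0x6C
s_3 = InvRound(s_2, k_5) = 0x46
s_4 = InvRound(s_3, k_4) = 0x54
s_5 = InvRound(s_4, k_3) = 0x85
s_6 = InvRound(s_5, k_2) = 0x28
s_7 = InvRound(s_6, k_1) = 0x12
s_8 = InvRound(s_7, k_0) = 0x51

0x51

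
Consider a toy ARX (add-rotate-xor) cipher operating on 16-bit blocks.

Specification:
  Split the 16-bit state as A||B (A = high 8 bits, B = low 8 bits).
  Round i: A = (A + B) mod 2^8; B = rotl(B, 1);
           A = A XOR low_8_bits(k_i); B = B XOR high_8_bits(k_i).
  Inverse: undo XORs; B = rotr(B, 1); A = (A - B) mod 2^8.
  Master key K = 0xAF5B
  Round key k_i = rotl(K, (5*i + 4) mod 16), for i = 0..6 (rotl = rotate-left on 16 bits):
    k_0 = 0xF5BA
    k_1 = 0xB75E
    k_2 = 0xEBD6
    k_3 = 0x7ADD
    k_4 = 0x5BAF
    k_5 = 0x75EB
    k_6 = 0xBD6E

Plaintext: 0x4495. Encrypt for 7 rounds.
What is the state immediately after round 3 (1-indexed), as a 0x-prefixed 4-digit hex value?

s_0 = plaintext = 0x4495
s_1 = Round(s_0, k_0) = 0x63DE
s_2 = Round(s_1, k_1) = 0x1F0A
s_3 = Round(s_2, k_2) = 0xFFFF
s_4 = Round(s_3, k_3) = 0x2385
s_5 = Round(s_4, k_4) = 0x0750
s_6 = Round(s_5, k_5) = 0xBCD5
s_7 = Round(s_6, k_6) = 0xFF16

0xFFFF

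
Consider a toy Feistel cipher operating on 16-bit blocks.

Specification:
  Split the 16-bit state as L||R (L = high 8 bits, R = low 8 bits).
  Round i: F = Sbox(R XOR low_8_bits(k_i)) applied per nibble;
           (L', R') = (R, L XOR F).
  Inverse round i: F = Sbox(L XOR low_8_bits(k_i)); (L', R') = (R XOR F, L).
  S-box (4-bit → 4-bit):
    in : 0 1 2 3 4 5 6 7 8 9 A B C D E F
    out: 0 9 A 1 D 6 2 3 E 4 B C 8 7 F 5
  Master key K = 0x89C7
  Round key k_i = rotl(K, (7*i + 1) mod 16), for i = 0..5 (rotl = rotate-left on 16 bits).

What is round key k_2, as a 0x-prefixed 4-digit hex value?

0xC4E3

K = 0x89C7
k_0 = rotl(K, (7*0+1) mod 16) = rotl(K, 1) = 0x138F
k_1 = rotl(K, (7*1+1) mod 16) = rotl(K, 8) = 0xC789
k_2 = rotl(K, (7*2+1) mod 16) = rotl(K, 15) = 0xC4E3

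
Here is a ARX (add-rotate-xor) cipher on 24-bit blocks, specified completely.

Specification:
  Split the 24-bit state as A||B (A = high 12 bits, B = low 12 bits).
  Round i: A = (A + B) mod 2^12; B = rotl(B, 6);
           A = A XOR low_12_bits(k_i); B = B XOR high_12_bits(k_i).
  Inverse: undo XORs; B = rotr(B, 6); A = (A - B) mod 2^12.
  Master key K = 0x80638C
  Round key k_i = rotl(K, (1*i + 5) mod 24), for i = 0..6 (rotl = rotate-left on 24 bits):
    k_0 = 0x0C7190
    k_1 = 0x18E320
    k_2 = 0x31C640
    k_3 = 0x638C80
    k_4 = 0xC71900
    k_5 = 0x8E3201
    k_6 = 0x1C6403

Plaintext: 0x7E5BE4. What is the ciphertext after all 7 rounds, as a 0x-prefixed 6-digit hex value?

0xD0723E

s_0 = plaintext = 0x7E5BE4
s_1 = Round(s_0, k_0) = 0x2599E8
s_2 = Round(s_1, k_1) = 0xF61BA9
s_3 = Round(s_2, k_2) = 0xD4A972
s_4 = Round(s_3, k_3) = 0xA3CA9D
s_5 = Round(s_4, k_4) = 0xDD9B1B
s_6 = Round(s_5, k_5) = 0xAF5E0F
s_7 = Round(s_6, k_6) = 0xD0723E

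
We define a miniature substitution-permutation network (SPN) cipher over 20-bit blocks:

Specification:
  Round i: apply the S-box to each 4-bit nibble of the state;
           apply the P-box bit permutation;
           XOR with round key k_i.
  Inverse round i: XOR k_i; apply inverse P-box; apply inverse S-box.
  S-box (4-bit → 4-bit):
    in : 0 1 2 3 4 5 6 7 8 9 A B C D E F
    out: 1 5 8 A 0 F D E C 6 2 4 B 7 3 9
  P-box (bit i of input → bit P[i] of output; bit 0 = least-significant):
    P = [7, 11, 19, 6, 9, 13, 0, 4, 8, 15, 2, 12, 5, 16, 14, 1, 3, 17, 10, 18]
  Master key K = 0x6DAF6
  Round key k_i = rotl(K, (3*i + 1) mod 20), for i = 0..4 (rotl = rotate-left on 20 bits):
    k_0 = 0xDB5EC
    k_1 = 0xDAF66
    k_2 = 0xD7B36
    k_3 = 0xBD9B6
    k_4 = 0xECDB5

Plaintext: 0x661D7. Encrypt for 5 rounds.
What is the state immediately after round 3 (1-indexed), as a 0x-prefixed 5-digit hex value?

s_0 = plaintext = 0x661D7
s_1 = Round(s_0, k_0) = 0x1DA83
s_2 = Round(s_1, k_1) = 0xC631F
s_3 = Round(s_2, k_2) = 0xBA9DD
s_4 = Round(s_3, k_3) = 0x27733
s_5 = Round(s_4, k_4) = 0xB35E3

0xBA9DD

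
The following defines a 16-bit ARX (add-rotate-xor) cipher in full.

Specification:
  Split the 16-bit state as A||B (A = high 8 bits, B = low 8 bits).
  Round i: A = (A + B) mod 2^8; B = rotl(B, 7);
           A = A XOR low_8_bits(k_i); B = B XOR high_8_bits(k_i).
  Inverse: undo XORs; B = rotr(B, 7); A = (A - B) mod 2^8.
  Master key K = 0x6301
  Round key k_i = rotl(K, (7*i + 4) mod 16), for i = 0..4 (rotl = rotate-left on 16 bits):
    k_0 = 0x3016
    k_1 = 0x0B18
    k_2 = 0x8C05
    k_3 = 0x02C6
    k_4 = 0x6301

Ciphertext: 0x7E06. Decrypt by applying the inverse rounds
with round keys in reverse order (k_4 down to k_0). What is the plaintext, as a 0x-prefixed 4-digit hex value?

0xA1A4

s_0 = ciphertext = 0x7E06
s_1 = InvRound(s_0, k_4) = 0xB5CA
s_2 = InvRound(s_1, k_3) = 0xE291
s_3 = InvRound(s_2, k_2) = 0xAD3A
s_4 = InvRound(s_3, k_1) = 0x5362
s_5 = InvRound(s_4, k_0) = 0xA1A4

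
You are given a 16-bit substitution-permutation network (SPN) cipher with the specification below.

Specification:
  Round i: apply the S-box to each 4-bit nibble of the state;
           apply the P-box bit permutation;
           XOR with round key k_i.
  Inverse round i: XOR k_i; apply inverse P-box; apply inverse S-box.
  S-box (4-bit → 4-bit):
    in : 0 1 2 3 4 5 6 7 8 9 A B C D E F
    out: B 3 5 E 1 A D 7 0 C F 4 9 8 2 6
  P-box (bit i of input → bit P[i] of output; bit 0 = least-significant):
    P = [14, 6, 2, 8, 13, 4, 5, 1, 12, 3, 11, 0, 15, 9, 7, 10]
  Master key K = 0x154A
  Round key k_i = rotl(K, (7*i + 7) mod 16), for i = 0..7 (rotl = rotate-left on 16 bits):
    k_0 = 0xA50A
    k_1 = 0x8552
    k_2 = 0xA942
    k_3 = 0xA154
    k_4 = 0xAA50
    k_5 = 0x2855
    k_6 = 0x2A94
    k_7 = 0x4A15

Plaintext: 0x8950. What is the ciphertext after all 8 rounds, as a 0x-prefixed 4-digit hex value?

0x30B6

s_0 = plaintext = 0x8950
s_1 = Round(s_0, k_0) = 0xEC59
s_2 = Round(s_1, k_1) = 0x9645
s_3 = Round(s_2, k_2) = 0x9483
s_4 = Round(s_3, k_3) = 0xB490
s_5 = Round(s_4, k_4) = 0xFBB2
s_6 = Round(s_5, k_5) = 0x62F1
s_7 = Round(s_6, k_6) = 0xF664
s_8 = Round(s_7, k_7) = 0x30B6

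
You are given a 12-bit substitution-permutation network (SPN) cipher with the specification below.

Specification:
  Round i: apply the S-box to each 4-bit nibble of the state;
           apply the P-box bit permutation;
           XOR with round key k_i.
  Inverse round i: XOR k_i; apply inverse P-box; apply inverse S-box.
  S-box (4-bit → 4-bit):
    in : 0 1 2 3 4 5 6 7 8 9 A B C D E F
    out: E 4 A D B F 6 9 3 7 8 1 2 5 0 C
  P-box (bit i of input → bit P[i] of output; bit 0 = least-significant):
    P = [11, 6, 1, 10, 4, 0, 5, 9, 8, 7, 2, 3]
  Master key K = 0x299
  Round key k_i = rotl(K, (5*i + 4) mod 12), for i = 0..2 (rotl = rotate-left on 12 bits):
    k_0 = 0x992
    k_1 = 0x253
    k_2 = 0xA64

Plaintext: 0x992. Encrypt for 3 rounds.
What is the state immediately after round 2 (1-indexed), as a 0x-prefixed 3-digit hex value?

s_0 = plaintext = 0x992
s_1 = Round(s_0, k_0) = 0xC67
s_2 = Round(s_1, k_1) = 0xEF2
s_3 = Round(s_2, k_2) = 0xC04

0xEF2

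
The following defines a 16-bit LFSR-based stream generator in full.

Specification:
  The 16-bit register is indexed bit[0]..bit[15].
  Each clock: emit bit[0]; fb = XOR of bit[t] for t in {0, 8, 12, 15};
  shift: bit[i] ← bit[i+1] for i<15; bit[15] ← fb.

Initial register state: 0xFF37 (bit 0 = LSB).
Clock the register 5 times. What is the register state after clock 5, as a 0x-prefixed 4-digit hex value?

0x17F9

reg_0 = 0xFF37
clock 1: out=1, reg = 0x7F9B
clock 2: out=1, reg = 0xBFCD
clock 3: out=1, reg = 0x5FE6
clock 4: out=0, reg = 0x2FF3
clock 5: out=1, reg = 0x17F9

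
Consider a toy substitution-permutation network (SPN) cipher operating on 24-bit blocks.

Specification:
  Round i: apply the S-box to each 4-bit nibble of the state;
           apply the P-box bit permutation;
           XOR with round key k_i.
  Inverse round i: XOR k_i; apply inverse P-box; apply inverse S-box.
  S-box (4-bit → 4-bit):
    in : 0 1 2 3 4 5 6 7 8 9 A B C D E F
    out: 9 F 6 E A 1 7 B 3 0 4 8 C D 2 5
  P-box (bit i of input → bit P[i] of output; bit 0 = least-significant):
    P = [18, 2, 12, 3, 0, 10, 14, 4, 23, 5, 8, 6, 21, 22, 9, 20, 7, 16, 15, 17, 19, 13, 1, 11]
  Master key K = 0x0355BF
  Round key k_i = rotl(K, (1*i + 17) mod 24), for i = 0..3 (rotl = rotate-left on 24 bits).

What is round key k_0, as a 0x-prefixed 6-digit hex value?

0x7E06AB

K = 0x0355BF
k_0 = rotl(K, (1*0+17) mod 24) = rotl(K, 17) = 0x7E06AB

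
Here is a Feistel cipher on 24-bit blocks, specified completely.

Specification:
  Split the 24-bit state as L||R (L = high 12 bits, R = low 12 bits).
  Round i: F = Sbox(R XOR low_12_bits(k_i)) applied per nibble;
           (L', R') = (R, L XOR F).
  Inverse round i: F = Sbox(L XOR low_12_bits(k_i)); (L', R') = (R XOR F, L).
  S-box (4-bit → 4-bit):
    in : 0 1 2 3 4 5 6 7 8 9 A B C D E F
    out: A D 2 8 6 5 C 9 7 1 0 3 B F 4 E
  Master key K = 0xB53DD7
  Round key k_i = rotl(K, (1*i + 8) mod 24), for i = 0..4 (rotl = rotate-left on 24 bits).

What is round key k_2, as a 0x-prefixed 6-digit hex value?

K = 0xB53DD7
k_0 = rotl(K, (1*0+8) mod 24) = rotl(K, 8) = 0x3DD7B5
k_1 = rotl(K, (1*1+8) mod 24) = rotl(K, 9) = 0x7BAF6A
k_2 = rotl(K, (1*2+8) mod 24) = rotl(K, 10) = 0xF75ED4

0xF75ED4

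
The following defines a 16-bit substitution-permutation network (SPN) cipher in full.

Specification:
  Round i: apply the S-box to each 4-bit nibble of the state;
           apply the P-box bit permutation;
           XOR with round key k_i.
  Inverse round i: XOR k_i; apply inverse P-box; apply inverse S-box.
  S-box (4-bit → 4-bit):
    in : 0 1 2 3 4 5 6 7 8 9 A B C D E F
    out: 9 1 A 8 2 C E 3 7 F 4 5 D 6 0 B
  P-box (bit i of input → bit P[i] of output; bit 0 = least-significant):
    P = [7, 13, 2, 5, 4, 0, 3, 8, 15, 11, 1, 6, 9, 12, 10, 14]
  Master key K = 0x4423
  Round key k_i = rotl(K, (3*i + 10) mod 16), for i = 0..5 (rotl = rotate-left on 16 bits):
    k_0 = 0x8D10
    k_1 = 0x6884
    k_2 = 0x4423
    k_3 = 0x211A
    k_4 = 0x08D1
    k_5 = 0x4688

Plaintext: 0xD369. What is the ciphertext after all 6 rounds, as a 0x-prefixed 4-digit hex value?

0xD9A5

s_0 = plaintext = 0xD369
s_1 = Round(s_0, k_0) = 0xB8FD
s_2 = Round(s_1, k_1) = 0xC793
s_3 = Round(s_2, k_2) = 0x8B1A
s_4 = Round(s_3, k_3) = 0xB70C
s_5 = Round(s_4, k_4) = 0x8765
s_6 = Round(s_5, k_5) = 0xD9A5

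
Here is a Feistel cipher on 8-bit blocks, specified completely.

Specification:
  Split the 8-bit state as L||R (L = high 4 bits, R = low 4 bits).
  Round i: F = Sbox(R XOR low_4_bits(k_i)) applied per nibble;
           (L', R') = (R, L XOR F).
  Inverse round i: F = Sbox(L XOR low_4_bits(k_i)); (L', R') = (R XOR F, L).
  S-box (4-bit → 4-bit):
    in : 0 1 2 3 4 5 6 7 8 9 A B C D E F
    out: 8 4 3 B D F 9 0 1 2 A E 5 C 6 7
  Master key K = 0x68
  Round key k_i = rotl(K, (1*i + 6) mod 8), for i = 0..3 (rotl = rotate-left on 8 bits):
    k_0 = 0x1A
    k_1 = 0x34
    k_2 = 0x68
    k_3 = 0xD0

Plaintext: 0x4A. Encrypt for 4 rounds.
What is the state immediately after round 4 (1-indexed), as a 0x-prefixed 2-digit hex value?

0x7B

s_0 = plaintext = 0x4A
s_1 = Round(s_0, k_0) = 0xAC
s_2 = Round(s_1, k_1) = 0xCB
s_3 = Round(s_2, k_2) = 0xB7
s_4 = Round(s_3, k_3) = 0x7B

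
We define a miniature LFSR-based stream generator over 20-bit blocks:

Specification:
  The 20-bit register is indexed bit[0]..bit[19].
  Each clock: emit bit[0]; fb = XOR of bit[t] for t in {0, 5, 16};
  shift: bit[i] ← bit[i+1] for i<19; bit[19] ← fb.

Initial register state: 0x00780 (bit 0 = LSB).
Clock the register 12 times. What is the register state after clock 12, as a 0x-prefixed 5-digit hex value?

reg_0 = 0x00780
clock 1: out=0, reg = 0x003C0
clock 2: out=0, reg = 0x001E0
clock 3: out=0, reg = 0x800F0
clock 4: out=0, reg = 0xC0078
clock 5: out=0, reg = 0xE003C
clock 6: out=0, reg = 0xF001E
clock 7: out=0, reg = 0xF800F
clock 8: out=1, reg = 0x7C007
clock 9: out=1, reg = 0x3E003
clock 10: out=1, reg = 0x1F001
clock 11: out=1, reg = 0x0F800
clock 12: out=0, reg = 0x07C00

0x07C00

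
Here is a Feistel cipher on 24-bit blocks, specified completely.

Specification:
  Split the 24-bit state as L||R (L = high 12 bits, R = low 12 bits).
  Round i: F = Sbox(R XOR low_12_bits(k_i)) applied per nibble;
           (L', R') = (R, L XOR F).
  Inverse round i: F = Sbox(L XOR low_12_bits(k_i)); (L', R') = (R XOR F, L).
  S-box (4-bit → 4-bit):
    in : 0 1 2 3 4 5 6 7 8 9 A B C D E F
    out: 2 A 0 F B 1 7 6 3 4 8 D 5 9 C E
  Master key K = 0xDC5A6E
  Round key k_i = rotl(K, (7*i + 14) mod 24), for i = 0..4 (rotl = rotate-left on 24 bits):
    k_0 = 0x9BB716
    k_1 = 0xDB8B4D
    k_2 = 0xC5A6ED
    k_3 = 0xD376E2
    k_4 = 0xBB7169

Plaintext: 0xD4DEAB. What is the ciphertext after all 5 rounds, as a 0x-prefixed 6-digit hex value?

0xBF824E

s_0 = plaintext = 0xD4DEAB
s_1 = Round(s_0, k_0) = 0xEAB994
s_2 = Round(s_1, k_1) = 0x994E3F
s_3 = Round(s_2, k_2) = 0xE3FA04
s_4 = Round(s_3, k_3) = 0xA04BF8
s_5 = Round(s_4, k_4) = 0xBF824E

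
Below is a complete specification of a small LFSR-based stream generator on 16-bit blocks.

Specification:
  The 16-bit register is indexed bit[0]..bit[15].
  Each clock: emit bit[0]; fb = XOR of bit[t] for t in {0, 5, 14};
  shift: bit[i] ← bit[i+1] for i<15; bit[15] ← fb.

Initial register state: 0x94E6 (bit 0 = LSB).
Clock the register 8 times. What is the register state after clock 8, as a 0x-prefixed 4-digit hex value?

0xBF94

reg_0 = 0x94E6
clock 1: out=0, reg = 0xCA73
clock 2: out=1, reg = 0xE539
clock 3: out=1, reg = 0xF29C
clock 4: out=0, reg = 0xF94E
clock 5: out=0, reg = 0xFCA7
clock 6: out=1, reg = 0xFE53
clock 7: out=1, reg = 0x7F29
clock 8: out=1, reg = 0xBF94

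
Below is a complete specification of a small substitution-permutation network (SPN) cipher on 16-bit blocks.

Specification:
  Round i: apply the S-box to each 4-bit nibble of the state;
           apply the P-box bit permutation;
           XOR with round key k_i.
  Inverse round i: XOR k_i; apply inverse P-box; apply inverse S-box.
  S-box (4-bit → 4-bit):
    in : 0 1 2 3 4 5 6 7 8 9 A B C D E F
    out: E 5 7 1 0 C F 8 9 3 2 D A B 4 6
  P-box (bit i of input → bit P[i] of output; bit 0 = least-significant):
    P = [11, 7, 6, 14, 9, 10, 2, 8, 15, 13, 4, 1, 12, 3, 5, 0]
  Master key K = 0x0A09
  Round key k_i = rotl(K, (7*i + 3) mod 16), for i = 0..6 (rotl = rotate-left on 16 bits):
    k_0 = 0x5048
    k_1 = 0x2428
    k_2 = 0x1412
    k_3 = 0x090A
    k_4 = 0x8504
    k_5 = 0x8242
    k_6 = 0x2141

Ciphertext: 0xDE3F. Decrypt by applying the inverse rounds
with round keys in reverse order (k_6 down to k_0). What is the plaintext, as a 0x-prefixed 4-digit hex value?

s_0 = ciphertext = 0xDE3F
s_1 = InvRound(s_0, k_6) = 0x266B
s_2 = InvRound(s_1, k_5) = 0x09A4
s_3 = InvRound(s_2, k_4) = 0xE3A9
s_4 = InvRound(s_3, k_3) = 0x5D3D
s_5 = InvRound(s_4, k_2) = 0x0758
s_6 = InvRound(s_5, k_1) = 0xEF8E
s_7 = InvRound(s_6, k_0) = 0x3D62

0x3D62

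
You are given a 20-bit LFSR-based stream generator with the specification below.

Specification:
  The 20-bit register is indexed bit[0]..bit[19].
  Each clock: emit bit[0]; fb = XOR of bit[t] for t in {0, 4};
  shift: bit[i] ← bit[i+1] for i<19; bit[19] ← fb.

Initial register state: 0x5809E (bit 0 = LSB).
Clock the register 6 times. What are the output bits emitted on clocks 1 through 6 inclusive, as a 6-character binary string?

reg_0 = 0x5809E
clock 1: out=0, reg = 0xAC04F
clock 2: out=1, reg = 0xD6027
clock 3: out=1, reg = 0xEB013
clock 4: out=1, reg = 0x75809
clock 5: out=1, reg = 0xBAC04
clock 6: out=0, reg = 0x5D602

011110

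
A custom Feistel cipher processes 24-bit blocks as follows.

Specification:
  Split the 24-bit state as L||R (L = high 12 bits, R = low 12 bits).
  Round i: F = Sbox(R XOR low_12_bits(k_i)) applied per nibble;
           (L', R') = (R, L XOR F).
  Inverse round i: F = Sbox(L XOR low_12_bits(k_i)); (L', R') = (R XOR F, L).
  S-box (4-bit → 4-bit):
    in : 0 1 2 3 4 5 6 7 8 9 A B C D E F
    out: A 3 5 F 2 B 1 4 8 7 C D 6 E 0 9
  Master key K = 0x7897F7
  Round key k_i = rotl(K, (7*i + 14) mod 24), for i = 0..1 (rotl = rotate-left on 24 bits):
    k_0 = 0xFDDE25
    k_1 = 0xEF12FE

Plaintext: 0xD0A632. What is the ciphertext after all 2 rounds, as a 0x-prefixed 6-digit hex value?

s_0 = plaintext = 0xD0A632
s_1 = Round(s_0, k_0) = 0x63253E
s_2 = Round(s_1, k_1) = 0x53E258

0x53E258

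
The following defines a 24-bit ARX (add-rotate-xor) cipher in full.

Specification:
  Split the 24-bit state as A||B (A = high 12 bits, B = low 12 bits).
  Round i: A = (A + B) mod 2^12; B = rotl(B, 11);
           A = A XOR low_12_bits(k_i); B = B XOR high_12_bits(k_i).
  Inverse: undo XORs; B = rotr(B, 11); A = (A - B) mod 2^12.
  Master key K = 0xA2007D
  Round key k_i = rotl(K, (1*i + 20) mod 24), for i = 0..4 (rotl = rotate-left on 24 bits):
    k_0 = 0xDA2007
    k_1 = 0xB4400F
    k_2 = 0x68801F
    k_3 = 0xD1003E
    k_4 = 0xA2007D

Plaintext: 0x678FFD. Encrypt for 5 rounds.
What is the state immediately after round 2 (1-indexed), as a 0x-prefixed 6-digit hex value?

0x8C1A6A

s_0 = plaintext = 0x678FFD
s_1 = Round(s_0, k_0) = 0x67225C
s_2 = Round(s_1, k_1) = 0x8C1A6A
s_3 = Round(s_2, k_2) = 0x3343BD
s_4 = Round(s_3, k_3) = 0x6CF4CE
s_5 = Round(s_4, k_4) = 0xBE0847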